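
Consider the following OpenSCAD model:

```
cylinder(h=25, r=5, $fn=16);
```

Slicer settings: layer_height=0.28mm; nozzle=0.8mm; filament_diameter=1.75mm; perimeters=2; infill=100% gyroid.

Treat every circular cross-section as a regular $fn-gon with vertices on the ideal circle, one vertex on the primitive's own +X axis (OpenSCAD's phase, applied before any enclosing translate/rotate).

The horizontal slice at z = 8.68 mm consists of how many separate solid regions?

At z = 8.68 mm: the cylinder: section is a regular 16-gon, circumradius r=5. The result has 1 disconnected region.

1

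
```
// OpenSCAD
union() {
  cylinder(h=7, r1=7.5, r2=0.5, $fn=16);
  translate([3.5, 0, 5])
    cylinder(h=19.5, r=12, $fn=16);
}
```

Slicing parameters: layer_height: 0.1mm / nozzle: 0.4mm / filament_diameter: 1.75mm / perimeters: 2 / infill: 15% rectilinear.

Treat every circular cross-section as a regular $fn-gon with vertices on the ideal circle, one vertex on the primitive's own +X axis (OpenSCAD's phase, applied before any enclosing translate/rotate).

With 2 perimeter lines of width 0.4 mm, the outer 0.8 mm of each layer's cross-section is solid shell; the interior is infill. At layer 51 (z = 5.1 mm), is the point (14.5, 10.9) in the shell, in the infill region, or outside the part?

At z = 5.1 mm: the cone (r1=7.5→r2=0.5) has section circumradius 2.400 here — a regular 16-gon; the r=12 cylinder at (3.5, 0) gives a regular 16-gon of circumradius 12 (constant along its height); Merging all regions: the cone lies entirely inside the r=12 cylinder at (3.5, 0), so the union is just the r=12 cylinder at (3.5, 0) — 1 connected region. Overall, the cross-section is a single solid region. The nearest boundary edge runs (8.09, 11.09)→(11.99, 8.49); distance from the point to it = 3.49 mm. The point is not inside any of the regions above, so it lies outside the cross-section (3.49 mm from the nearest boundary).

outside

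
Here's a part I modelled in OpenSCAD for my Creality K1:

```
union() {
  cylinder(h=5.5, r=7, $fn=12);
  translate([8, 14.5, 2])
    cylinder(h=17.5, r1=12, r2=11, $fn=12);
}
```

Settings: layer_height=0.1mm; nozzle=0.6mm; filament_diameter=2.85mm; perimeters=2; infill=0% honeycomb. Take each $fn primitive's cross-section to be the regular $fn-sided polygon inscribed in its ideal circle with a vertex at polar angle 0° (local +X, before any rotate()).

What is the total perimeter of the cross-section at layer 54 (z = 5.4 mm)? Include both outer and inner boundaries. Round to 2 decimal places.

100.88 mm

At z = 5.4 mm: the r=7 cylinder gives a regular 12-gon of circumradius 7 (constant along its height) (perimeter = 2·12·7.000·sin(180°/12) = 43.48 mm); the cone at (8, 14.5) contributes a regular 12-gon of circumradius 11.806 (interpolated between r1=12 and r2=11 at t=0.194) (perimeter = 2·12·11.806·sin(180°/12) = 73.33 mm); Combining (union): the regions partially overlap (shared area 9.26 mm²), so the edge portions inside another operand are dropped and the merged outline is re-measured after clipping — boundary = 100.88 mm. Overall, the cross-section is a single solid region. Total boundary length (outer) = 100.88 mm.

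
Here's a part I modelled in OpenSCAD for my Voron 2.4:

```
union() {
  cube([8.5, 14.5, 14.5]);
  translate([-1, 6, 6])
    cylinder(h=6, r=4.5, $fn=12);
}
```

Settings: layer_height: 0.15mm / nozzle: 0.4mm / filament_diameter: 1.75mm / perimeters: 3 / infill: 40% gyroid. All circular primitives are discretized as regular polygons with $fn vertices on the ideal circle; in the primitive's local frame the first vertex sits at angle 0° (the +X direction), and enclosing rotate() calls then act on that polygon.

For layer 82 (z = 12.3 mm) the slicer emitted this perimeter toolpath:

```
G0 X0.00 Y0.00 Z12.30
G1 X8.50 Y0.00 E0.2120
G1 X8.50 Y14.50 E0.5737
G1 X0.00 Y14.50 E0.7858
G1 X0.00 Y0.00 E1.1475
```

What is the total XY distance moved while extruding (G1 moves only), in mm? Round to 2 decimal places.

Sum the Euclidean lengths of each G1 segment: total = 46.00 mm.

46.00 mm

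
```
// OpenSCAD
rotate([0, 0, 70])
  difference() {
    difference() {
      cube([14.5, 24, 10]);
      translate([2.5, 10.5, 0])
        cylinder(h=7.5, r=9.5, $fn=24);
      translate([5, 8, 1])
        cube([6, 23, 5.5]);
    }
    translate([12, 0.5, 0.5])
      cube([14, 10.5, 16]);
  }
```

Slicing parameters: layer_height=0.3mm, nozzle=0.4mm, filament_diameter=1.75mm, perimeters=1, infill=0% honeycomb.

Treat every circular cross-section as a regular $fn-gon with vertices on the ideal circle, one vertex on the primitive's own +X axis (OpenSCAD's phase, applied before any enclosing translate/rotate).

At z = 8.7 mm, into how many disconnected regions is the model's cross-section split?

At z = 8.7 mm: the 14.5×24 cube contributes its full rectangle; the cylinder at (2.5, 10.5) does not reach this height (z outside [0, 7.5]); the cube at (5, 8) is absent (z outside [1, 6.5]); Subtracting the remaining from the first: none of the subtracted shapes is present at this height, so the 14.5×24 cube is unchanged — 1 connected region; the 14×10.5 cube at (12, 0.5) contributes its full rectangle; After the difference (first − rest): starting from the result so far, the 14×10.5 cube at (12, 0.5) partially overlaps it — only the 26.25 mm² overlap (of its 147.00 mm²) is removed, clipping the outline — 1 connected region; (rotated 70° about Z; rotation is an isometry so areas/perimeters/island counts are preserved). The result has 1 disconnected region.

1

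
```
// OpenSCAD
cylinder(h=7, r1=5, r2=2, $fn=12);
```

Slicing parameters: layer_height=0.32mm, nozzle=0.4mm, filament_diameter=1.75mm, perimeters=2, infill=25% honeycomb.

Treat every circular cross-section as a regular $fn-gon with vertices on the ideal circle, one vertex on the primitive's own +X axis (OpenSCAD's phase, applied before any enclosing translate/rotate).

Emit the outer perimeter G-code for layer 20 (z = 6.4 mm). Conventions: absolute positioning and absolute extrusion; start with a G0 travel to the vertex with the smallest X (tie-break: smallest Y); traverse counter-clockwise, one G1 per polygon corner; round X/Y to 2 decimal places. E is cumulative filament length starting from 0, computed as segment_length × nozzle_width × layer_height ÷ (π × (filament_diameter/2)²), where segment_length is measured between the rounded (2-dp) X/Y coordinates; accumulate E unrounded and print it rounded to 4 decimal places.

At z = 6.4 mm: the cone: at t=0.914 of its height the radius interpolates to r₁+(r₂−r₁)t = 2.257, giving a regular 12-gon of that circumradius. The outline is a single polygon with 12 vertices. Extrusion per mm of travel: 0.4 × 0.32 / (π × 0.875²) = 0.053216. Accumulating E over each segment gives final E = 0.7457.

G0 X-2.26 Y0.00 Z6.40
G1 X-1.95 Y-1.13 E0.0624
G1 X-1.13 Y-1.95 E0.1241
G1 X0.00 Y-2.26 E0.1864
G1 X1.13 Y-1.95 E0.2488
G1 X1.95 Y-1.13 E0.3105
G1 X2.26 Y0.00 E0.3728
G1 X1.95 Y1.13 E0.4352
G1 X1.13 Y1.95 E0.4969
G1 X0.00 Y2.26 E0.5593
G1 X-1.13 Y1.95 E0.6216
G1 X-1.95 Y1.13 E0.6833
G1 X-2.26 Y0.00 E0.7457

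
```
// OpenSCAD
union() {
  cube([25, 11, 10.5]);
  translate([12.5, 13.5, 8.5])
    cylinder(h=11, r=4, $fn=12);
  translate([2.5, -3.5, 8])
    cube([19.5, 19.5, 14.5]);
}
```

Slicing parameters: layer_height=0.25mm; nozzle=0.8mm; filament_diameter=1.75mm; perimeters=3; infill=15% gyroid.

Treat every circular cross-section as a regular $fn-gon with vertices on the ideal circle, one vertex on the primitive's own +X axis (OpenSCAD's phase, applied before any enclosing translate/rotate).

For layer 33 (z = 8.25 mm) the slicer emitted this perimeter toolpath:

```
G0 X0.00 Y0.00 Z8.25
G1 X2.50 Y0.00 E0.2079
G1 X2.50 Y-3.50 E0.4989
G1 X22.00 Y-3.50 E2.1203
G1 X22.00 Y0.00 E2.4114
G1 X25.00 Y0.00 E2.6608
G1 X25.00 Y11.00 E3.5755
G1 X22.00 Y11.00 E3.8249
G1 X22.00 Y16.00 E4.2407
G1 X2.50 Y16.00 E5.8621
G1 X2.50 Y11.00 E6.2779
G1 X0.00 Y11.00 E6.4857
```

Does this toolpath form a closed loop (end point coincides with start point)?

no

Start point (G0): (0.00, 0.00). End point (last G1): the path does not return to the start — open.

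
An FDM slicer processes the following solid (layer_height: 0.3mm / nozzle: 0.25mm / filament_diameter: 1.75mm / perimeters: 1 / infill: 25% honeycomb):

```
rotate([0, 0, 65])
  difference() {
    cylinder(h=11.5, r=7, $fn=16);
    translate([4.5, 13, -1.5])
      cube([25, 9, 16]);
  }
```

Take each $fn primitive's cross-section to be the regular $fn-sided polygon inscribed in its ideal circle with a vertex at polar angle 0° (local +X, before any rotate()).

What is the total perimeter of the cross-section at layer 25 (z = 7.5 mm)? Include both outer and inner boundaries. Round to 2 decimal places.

At z = 7.5 mm: the r=7 cylinder gives a regular 16-gon of circumradius 7 (constant along its height) (perimeter = 2·16·7.000·sin(180°/16) = 43.70 mm); the cube at (4.5, 13) (footprint 25×9) is included at this height (perimeter 68.00 mm); After the difference (first − rest): starting from the r=7 cylinder, the 25×9 cube at (4.5, 13) misses the remaining region (no effect) — boundary = 43.70 mm; (whole slice rotated 65° about Z — lengths, areas and connectivity unchanged). Overall, the cross-section is a single solid region. Total boundary length (outer) = 43.70 mm.

43.70 mm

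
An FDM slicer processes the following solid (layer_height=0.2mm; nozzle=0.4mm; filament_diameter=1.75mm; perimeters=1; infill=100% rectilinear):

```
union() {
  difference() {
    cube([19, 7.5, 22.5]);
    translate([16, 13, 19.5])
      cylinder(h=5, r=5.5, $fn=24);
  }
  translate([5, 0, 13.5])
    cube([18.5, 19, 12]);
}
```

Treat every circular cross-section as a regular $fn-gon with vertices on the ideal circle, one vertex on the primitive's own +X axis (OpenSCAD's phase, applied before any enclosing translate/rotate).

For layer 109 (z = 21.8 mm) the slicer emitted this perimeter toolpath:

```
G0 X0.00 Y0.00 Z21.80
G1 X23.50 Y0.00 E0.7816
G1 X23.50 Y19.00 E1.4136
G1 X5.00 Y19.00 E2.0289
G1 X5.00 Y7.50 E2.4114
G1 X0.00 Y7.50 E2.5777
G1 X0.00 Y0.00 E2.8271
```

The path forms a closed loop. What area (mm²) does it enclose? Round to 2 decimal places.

389.00 mm²

Apply the shoelace formula to the sequence of (X, Y) vertices; enclosed area = 389.00 mm².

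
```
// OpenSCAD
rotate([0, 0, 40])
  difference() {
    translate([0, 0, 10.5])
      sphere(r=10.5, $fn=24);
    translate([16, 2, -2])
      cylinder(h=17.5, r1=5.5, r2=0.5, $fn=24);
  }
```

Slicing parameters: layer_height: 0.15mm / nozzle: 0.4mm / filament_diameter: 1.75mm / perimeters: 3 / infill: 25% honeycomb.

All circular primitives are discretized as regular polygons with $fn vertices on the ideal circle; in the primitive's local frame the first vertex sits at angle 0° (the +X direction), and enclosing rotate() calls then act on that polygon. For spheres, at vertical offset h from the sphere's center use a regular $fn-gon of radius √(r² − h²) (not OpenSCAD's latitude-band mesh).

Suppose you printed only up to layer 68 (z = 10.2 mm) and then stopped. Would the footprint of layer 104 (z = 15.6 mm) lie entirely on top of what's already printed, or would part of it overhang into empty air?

entirely on top

Compare the two slices. At z = 10.2: the r=10.5 sphere contributes a regular 24-gon of circumradius √(10.5²−0.3²) = 10.496 (area = (24/2)·10.496²·sin(360°/24) = 342.14 mm²); the cone at (16, 2) (r1=5.5→r2=0.5) has section circumradius 2.014 here — a regular 24-gon (area = (24/2)·2.014²·sin(360°/24) = 12.60 mm²); Subtracting the remaining from the first: starting from the r=10.5 sphere (342.14 mm²), the cone at (16, 2) misses the remaining region (no effect) — area = 342.14 mm²; (whole slice rotated 40° about Z — lengths, areas and connectivity unchanged). At z = 15.6: the r=10.5 sphere contributes a regular 24-gon of circumradius √(10.5²−5.1²) = 9.178 (area = (24/2)·9.178²·sin(360°/24) = 261.63 mm²); the cone at (16, 2) is not intersected at this z (z outside [-2, 15.5]); Subtracting the remaining from the first: none of the subtracted shapes is present at this height, so the r=10.5 sphere is unchanged — area = 261.63 mm²; (rotated 40° about Z; rotation is an isometry so areas/perimeters/island counts are preserved). Checking containment: the cross-section at z = 15.6 is a subset of the cross-section at z = 10.2.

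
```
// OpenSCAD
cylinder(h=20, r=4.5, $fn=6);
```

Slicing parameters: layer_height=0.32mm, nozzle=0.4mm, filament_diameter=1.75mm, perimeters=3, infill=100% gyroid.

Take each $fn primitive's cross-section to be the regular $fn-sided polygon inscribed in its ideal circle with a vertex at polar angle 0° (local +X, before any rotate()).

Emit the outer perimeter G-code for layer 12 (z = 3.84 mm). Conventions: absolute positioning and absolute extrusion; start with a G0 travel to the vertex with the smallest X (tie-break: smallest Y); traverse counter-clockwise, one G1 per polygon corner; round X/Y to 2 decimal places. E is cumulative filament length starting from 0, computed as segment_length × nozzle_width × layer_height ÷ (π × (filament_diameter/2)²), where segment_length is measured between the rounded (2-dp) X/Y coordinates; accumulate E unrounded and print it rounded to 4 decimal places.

G0 X-4.50 Y0.00 Z3.84
G1 X-2.25 Y-3.90 E0.2396
G1 X2.25 Y-3.90 E0.4791
G1 X4.50 Y0.00 E0.7187
G1 X2.25 Y3.90 E0.9583
G1 X-2.25 Y3.90 E1.1978
G1 X-4.50 Y0.00 E1.4374

At z = 3.84 mm: the cylinder: section is a regular 6-gon, circumradius r=4.5. The outline is a single polygon with 6 vertices. Extrusion per mm of travel: 0.4 × 0.32 / (π × 0.875²) = 0.053216. Accumulating E over each segment gives final E = 1.4374.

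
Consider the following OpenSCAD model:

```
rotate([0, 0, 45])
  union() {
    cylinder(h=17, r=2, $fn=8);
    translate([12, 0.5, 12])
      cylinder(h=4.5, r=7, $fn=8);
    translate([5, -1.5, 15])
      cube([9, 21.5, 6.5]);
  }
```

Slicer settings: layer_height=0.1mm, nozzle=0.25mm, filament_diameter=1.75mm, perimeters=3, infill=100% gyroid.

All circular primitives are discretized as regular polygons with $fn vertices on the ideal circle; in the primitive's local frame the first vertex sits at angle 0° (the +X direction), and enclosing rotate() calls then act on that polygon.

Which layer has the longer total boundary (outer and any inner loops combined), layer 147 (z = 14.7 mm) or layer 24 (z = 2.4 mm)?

Layer 147 (z = 14.7): the cylinder: section is a regular 8-gon, circumradius r=2 (perimeter = 2·8·2.000·sin(180°/8) = 12.25 mm); the r=7 cylinder at (12, 0.5) contributes a regular 8-gon of circumradius 7 (perimeter = 2·8·7.000·sin(180°/8) = 42.86 mm); the cube at (5, -1.5) is absent (z outside [15, 21.5]); Taking the union: the 2 present regions are separate (no shared area or edge), so areas and boundary lengths simply add and each stays a separate island — boundary = 55.11 mm; (rotated 45° about Z; rotation is an isometry so areas/perimeters/island counts are preserved). So its perimeter = 55.11 mm. Layer 24 (z = 2.4): the r=2 cylinder contributes a regular 8-gon of circumradius 2 (perimeter = 2·8·2.000·sin(180°/8) = 12.25 mm); the cylinder at (12, 0.5) is absent (z outside [12, 16.5]); the cube at (5, -1.5) does not reach this height (z outside [15, 21.5]); Merging all regions: only the r=2 cylinder is present, so the union is just that shape — boundary = 12.25 mm; (whole slice rotated 45° about Z — lengths, areas and connectivity unchanged). So its perimeter = 12.25 mm. Layer 147 is larger (55.11 vs 12.25 mm).

layer 147 (z = 14.7 mm)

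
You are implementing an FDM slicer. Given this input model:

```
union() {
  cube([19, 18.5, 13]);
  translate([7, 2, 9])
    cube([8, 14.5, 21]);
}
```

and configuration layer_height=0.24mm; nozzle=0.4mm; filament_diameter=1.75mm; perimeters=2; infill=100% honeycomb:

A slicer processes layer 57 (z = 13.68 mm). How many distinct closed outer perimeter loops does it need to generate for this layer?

At z = 13.68 mm: the cube does not reach this height (z outside [0, 13]); the cube at (7, 2) (footprint 8×14.5) is included at this height; Merging all regions: only the 8×14.5 cube at (7, 2) is present, so the union is just that shape — 1 connected region. The result has 1 disconnected region.

1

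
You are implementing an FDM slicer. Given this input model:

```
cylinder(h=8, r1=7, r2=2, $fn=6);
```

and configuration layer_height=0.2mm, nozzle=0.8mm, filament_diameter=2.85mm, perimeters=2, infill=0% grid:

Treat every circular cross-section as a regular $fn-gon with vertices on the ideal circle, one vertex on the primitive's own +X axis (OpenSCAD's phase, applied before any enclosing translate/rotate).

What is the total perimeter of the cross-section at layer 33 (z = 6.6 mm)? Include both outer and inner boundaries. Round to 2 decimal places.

At z = 6.6 mm: the cone (r1=7→r2=2) has section circumradius 2.875 here — a regular 6-gon (perimeter = 2·6·2.875·sin(180°/6) = 17.25 mm). Overall, the cross-section is a single solid region. Total boundary length (outer) = 17.25 mm.

17.25 mm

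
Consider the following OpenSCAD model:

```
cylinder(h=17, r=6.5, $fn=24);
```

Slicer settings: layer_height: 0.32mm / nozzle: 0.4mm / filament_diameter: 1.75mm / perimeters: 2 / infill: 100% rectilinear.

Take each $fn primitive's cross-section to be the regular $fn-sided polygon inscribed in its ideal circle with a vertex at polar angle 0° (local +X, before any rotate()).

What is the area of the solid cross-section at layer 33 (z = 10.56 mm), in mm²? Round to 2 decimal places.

At z = 10.56 mm: the r=6.5 cylinder gives a regular 24-gon of circumradius 6.5 (constant along its height) (area = (24/2)·6.500²·sin(360°/24) = 131.22 mm²). Overall, the cross-section is a single solid region. Net area = 131.22 mm².

131.22 mm²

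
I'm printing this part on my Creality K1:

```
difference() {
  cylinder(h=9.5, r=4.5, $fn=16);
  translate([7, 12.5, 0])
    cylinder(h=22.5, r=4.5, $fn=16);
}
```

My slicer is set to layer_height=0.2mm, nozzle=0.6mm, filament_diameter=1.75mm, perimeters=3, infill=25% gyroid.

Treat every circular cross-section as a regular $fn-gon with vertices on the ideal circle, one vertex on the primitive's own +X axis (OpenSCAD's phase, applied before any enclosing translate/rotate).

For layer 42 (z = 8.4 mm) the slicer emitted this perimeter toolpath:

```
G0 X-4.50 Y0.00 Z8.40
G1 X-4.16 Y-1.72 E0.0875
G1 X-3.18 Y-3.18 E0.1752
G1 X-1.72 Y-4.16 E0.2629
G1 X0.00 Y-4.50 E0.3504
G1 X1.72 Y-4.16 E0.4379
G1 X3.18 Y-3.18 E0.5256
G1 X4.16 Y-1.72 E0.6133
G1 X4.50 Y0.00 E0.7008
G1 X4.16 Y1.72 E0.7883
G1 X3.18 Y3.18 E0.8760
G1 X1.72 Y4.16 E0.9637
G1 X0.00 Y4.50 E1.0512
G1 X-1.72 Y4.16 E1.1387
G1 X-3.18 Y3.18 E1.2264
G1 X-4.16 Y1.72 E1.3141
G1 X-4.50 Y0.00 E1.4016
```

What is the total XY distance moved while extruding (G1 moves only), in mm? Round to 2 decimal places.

Sum the Euclidean lengths of each G1 segment: total = 28.09 mm.

28.09 mm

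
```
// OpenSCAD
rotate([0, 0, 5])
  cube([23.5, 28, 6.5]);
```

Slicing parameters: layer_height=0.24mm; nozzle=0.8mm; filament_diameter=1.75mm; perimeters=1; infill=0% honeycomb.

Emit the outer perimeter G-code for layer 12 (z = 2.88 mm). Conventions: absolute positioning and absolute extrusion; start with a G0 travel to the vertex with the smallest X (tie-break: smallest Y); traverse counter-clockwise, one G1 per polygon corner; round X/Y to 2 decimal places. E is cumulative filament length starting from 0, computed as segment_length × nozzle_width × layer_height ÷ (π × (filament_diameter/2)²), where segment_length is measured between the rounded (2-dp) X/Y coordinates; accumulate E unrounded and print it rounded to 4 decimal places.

G0 X-2.44 Y27.89 Z2.88
G1 X0.00 Y0.00 E2.2348
G1 X23.41 Y2.05 E4.1106
G1 X20.97 Y29.94 E6.3454
G1 X-2.44 Y27.89 E8.2213

At z = 2.88 mm: the cube (footprint 23.5×28) is included at this height; (whole slice rotated 5° about Z — lengths, areas and connectivity unchanged). The outline is a single polygon with 4 vertices. Extrusion per mm of travel: 0.8 × 0.24 / (π × 0.875²) = 0.079824. Accumulating E over each segment gives final E = 8.2213.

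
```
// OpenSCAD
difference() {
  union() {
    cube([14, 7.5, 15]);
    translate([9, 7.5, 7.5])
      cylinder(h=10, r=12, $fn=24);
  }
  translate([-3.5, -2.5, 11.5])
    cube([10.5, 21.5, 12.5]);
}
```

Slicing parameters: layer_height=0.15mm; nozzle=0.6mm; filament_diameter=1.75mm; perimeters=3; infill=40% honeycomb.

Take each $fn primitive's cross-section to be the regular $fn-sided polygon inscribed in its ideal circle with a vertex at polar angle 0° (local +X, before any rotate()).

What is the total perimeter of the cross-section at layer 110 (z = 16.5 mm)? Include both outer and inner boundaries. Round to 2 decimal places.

75.21 mm

At z = 16.5 mm: the cube does not reach this height (z outside [0, 15]); the cylinder at (9, 7.5): section is a regular 24-gon, circumradius r=12 (perimeter = 2·24·12.000·sin(180°/24) = 75.18 mm); Merging all regions: only the r=12 cylinder at (9, 7.5) is present, so the union is just that shape — boundary = 75.18 mm; the cube at (-3.5, -2.5) is present — its section is the full 10.5×21.5 rectangle (perimeter 64.00 mm); After the difference (first − rest): starting from the result so far, the 10.5×21.5 cube at (-3.5, -2.5) partially overlaps it — only the 171.14 mm² overlap (of its 225.75 mm²) is removed, clipping the outline — boundary = 75.21 mm. Overall, the cross-section is a single solid region. Total boundary length (outer) = 75.21 mm.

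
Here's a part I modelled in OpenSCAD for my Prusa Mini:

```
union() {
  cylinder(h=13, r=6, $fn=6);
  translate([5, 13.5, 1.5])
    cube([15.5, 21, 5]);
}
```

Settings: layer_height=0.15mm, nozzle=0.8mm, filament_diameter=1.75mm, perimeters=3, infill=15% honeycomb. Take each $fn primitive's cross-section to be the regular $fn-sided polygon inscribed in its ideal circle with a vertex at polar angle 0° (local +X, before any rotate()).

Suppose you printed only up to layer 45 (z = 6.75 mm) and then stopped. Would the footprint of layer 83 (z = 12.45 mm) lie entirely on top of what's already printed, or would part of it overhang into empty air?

entirely on top

Compare the two slices. At z = 6.75: the r=6 cylinder gives a regular 6-gon of circumradius 6 (constant along its height) (area = (6/2)·6.000²·sin(360°/6) = 93.53 mm²); the cube at (5, 13.5) is not intersected at this z (z outside [1.5, 6.5]); Combining (union): only the r=6 cylinder is present, so the union is just that shape — area = 93.53 mm². At z = 12.45: the r=6 cylinder gives a regular 6-gon of circumradius 6 (constant along its height) (area = (6/2)·6.000²·sin(360°/6) = 93.53 mm²); the cube at (5, 13.5) does not reach this height (z outside [1.5, 6.5]); Merging all regions: only the r=6 cylinder is present, so the union is just that shape — area = 93.53 mm². Checking containment: the cross-section at z = 12.45 is a subset of the cross-section at z = 6.75.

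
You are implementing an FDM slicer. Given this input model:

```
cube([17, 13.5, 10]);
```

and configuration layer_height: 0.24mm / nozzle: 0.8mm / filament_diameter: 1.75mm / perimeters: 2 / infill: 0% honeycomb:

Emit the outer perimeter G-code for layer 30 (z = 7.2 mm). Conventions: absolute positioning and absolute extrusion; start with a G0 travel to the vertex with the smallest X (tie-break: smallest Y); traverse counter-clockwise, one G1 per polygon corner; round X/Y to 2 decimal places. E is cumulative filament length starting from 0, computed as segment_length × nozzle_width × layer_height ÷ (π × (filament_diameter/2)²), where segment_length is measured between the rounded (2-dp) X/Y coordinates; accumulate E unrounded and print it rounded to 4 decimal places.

G0 X0.00 Y0.00 Z7.20
G1 X17.00 Y0.00 E1.3570
G1 X17.00 Y13.50 E2.4346
G1 X0.00 Y13.50 E3.7917
G1 X0.00 Y0.00 E4.8693

At z = 7.2 mm: the cube (footprint 17×13.5) is included at this height. The outline is a single polygon with 4 vertices. Extrusion per mm of travel: 0.8 × 0.24 / (π × 0.875²) = 0.079824. Accumulating E over each segment gives final E = 4.8693.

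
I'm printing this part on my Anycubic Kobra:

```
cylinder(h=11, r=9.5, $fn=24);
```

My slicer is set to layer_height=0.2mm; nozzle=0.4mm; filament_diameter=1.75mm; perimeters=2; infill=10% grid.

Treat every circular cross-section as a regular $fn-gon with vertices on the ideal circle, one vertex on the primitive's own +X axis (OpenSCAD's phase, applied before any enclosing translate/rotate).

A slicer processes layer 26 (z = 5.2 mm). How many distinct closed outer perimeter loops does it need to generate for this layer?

At z = 5.2 mm: the cylinder: section is a regular 24-gon, circumradius r=9.5. The result has 1 disconnected region.

1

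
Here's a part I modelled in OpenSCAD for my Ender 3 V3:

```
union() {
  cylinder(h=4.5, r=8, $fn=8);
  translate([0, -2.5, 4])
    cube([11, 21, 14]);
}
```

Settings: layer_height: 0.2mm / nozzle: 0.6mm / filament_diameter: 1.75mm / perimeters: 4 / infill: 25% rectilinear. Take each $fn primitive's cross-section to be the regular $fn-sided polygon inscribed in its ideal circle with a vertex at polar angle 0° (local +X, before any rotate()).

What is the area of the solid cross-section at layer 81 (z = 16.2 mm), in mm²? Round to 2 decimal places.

At z = 16.2 mm: the cylinder is not intersected at this z (z outside [0, 4.5]); the cube at (0, -2.5) is present — its section is the full 11×21 rectangle (area 231.00 mm²); Combining (union): only the 11×21 cube at (0, -2.5) is present, so the union is just that shape — area = 231.00 mm². Overall, the cross-section is a single solid region. Net area = 231.00 mm².

231.00 mm²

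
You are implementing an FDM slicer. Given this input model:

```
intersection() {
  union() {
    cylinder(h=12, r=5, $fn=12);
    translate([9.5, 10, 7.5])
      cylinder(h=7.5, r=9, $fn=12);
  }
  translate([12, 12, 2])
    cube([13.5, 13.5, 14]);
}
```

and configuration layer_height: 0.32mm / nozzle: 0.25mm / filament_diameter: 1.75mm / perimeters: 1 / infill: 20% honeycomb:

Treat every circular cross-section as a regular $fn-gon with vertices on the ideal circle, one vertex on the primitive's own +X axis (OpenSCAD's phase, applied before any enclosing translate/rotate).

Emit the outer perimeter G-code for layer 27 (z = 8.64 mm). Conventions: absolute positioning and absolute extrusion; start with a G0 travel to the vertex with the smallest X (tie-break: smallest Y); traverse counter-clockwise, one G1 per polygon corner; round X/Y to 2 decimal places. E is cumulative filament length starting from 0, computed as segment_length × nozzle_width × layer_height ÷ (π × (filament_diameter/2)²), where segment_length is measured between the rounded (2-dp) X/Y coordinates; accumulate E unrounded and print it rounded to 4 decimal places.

At z = 8.64 mm: the cylinder: section is a regular 12-gon, circumradius r=5; the cylinder at (9.5, 10): section is a regular 12-gon, circumradius r=9; Combining (union): the 2 present regions are separate (no shared area or edge), so areas and boundary lengths simply add and each stays a separate island — 2 connected regions; the cube at (12, 12) (footprint 13.5×13.5) is included at this height; Keeping only the common overlap: the 13.5×13.5 cube at (12, 12) partially overlaps the result so far; clipping to the common part keeps 26.62 mm² — 1 connected region. The outline is a single polygon with 5 vertices. Extrusion per mm of travel: 0.25 × 0.32 / (π × 0.875²) = 0.033260. Accumulating E over each segment gives final E = 0.7185.

G0 X12.00 Y12.00 Z8.64
G1 X17.96 Y12.00 E0.1982
G1 X17.29 Y14.50 E0.2843
G1 X14.00 Y17.79 E0.4391
G1 X12.00 Y18.33 E0.5080
G1 X12.00 Y12.00 E0.7185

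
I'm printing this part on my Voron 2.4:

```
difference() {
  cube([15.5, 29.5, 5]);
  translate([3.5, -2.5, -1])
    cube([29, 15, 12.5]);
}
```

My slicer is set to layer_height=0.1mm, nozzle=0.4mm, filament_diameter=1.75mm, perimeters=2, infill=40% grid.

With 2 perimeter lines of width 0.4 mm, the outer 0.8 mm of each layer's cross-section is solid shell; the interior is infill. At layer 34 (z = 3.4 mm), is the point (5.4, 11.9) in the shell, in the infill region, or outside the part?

At z = 3.4 mm: the cube (footprint 15.5×29.5) is included at this height; the cube at (3.5, -2.5) (footprint 29×15) is included at this height; Subtracting the remaining from the first: starting from the 15.5×29.5 cube, the 29×15 cube at (3.5, -2.5) partially overlaps it — only the 150.00 mm² overlap (of its 435.00 mm²) is removed, clipping the outline — 1 connected region. Overall, the cross-section is a single solid region. The nearest boundary edge runs (15.50, 12.50)→(3.50, 12.50); distance from the point to it = 0.60 mm. The point is not inside any of the regions above, so it lies outside the cross-section (0.60 mm from the nearest boundary).

outside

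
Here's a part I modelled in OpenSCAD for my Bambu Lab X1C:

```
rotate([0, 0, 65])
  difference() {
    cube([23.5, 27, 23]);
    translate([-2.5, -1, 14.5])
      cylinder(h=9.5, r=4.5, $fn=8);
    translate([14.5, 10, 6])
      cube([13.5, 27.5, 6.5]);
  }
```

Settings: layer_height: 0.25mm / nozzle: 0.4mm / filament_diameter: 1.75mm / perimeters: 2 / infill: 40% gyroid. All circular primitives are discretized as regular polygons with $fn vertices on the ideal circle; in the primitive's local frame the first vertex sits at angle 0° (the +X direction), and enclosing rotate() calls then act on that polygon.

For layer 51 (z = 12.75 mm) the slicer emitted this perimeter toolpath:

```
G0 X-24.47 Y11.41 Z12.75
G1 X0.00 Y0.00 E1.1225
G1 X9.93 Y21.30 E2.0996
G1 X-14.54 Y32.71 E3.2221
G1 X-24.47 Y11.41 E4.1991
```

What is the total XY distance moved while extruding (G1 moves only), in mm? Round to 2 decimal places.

101.00 mm

Sum the Euclidean lengths of each G1 segment: total = 101.00 mm.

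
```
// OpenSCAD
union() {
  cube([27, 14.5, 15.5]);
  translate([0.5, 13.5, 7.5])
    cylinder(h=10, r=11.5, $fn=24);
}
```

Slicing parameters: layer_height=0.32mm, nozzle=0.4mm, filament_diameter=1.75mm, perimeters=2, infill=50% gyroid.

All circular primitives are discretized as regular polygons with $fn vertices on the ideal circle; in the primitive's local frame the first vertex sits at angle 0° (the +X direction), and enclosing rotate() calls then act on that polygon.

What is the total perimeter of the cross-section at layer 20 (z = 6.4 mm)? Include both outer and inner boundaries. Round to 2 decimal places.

At z = 6.4 mm: the cube is present — its section is the full 27×14.5 rectangle (perimeter 83.00 mm); the cylinder at (0.5, 13.5) is absent (z outside [7.5, 17.5]); Merging all regions: only the 27×14.5 cube is present, so the union is just that shape — boundary = 83.00 mm. Overall, the cross-section is a single solid region. Total boundary length (outer) = 83.00 mm.

83.00 mm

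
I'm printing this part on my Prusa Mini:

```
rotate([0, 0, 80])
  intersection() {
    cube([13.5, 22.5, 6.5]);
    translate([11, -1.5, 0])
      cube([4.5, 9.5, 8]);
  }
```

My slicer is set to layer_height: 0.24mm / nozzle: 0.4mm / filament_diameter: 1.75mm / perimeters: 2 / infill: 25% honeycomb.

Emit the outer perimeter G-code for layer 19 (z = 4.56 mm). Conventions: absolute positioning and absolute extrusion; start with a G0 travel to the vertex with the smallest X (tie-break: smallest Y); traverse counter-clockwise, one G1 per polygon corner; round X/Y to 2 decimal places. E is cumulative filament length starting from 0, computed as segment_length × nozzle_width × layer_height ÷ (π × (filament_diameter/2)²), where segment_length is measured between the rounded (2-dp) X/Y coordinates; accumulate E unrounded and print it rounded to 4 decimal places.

G0 X-5.97 Y12.22 Z4.56
G1 X1.91 Y10.83 E0.3194
G1 X2.34 Y13.29 E0.4190
G1 X-5.53 Y14.68 E0.7380
G1 X-5.97 Y12.22 E0.8377

At z = 4.56 mm: the cube is present — its section is the full 13.5×22.5 rectangle; the cube at (11, -1.5) (footprint 4.5×9.5) is included at this height; Taking the intersection: the 4.5×9.5 cube at (11, -1.5) partially overlaps the 13.5×22.5 cube; clipping to the common part keeps 20.00 mm² — 1 connected region; (whole slice rotated 80° about Z — lengths, areas and connectivity unchanged). The outline is a single polygon with 4 vertices. Extrusion per mm of travel: 0.4 × 0.24 / (π × 0.875²) = 0.039912. Accumulating E over each segment gives final E = 0.8377.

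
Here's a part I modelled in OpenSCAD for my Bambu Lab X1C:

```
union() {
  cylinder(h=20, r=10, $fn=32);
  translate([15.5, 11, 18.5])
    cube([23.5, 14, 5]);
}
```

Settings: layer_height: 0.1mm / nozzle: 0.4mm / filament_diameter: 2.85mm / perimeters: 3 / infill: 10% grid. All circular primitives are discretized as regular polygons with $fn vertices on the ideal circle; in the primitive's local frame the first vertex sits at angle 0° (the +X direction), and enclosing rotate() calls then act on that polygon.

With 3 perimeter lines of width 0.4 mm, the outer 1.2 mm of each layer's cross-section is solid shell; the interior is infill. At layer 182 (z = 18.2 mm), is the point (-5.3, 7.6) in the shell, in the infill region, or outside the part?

shell

At z = 18.2 mm: the cylinder: section is a regular 32-gon, circumradius r=10; the cube at (15.5, 11) does not reach this height (z outside [18.5, 23.5]); Combining (union): only the r=10 cylinder is present, so the union is just that shape — 1 connected region. Overall, the cross-section is a single solid region. The nearest boundary edge runs (-5.56, 8.31)→(-7.07, 7.07); distance from the point to it = 0.71 mm. The point is inside the cross-section, 0.71 mm from the nearest boundary — within the 1.2 mm shell band (3 × 0.4).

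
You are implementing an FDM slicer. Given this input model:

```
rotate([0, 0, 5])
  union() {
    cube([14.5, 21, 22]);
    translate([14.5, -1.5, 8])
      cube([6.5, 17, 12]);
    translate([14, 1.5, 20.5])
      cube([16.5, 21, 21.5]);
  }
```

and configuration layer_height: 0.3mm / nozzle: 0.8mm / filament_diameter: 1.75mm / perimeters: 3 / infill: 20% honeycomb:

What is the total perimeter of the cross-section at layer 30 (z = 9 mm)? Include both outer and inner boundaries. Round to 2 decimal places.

87.00 mm

At z = 9 mm: the 14.5×21 cube contributes its full rectangle (perimeter 71.00 mm); the 6.5×17 cube at (14.5, -1.5) contributes its full rectangle (perimeter 47.00 mm); the cube at (14, 1.5) is not intersected at this z (z outside [20.5, 42]); Combining (union): the 2 present regions share edge segments without overlapping in area, so areas simply add but the touching pieces fuse into one outline (the shared edge portions become interior and drop out of the boundary) — boundary = 87.00 mm; (rotated 5° about Z; rotation is an isometry so areas/perimeters/island counts are preserved). Overall, the cross-section is a single solid region. Total boundary length (outer) = 87.00 mm.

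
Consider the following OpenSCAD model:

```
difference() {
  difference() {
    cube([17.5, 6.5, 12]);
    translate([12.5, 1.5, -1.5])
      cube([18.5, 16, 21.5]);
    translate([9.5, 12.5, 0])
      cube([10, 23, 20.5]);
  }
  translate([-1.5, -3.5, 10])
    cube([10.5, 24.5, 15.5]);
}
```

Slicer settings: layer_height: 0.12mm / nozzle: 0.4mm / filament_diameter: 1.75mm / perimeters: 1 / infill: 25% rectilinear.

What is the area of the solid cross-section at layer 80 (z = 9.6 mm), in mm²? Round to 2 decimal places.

88.75 mm²

At z = 9.6 mm: the cube is present — its section is the full 17.5×6.5 rectangle (area 113.75 mm²); the cube at (12.5, 1.5) (footprint 18.5×16) is included at this height (area 296.00 mm²); the cube at (9.5, 12.5) (footprint 10×23) is included at this height (area 230.00 mm²); Taking the first minus the rest: starting from the 17.5×6.5 cube (113.75 mm²), the 18.5×16 cube at (12.5, 1.5) partially overlaps it — only the 25.00 mm² overlap (of its 296.00 mm²) is removed, clipping the outline; the 10×23 cube at (9.5, 12.5) misses the remaining region (no effect) — area = 88.75 mm²; the cube at (-1.5, -3.5) does not reach this height (z outside [10, 25.5]); Subtracting the remaining from the first: none of the subtracted shapes is present at this height, so that combined region is unchanged — area = 88.75 mm². Overall, the cross-section is a single solid region. Net area = 88.75 mm².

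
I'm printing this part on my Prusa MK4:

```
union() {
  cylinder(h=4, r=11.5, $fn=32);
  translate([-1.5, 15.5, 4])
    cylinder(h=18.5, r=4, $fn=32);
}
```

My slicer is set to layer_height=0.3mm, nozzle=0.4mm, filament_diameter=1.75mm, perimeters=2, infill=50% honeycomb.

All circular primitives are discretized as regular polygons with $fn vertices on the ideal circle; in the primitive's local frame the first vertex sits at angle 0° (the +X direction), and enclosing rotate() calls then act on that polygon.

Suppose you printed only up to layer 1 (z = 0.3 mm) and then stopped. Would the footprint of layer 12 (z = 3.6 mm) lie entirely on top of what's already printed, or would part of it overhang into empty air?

Compare the two slices. At z = 0.3: the cylinder: section is a regular 32-gon, circumradius r=11.5 (area = (32/2)·11.500²·sin(360°/32) = 412.81 mm²); the cylinder at (-1.5, 15.5) is absent (z outside [4, 22.5]); Taking the union: only the r=11.5 cylinder is present, so the union is just that shape — area = 412.81 mm². At z = 3.6: the r=11.5 cylinder contributes a regular 32-gon of circumradius 11.5 (area = (32/2)·11.500²·sin(360°/32) = 412.81 mm²); the cylinder at (-1.5, 15.5) is absent (z outside [4, 22.5]); Merging all regions: only the r=11.5 cylinder is present, so the union is just that shape — area = 412.81 mm². Checking containment: the cross-section at z = 3.6 is a subset of the cross-section at z = 0.3.

entirely on top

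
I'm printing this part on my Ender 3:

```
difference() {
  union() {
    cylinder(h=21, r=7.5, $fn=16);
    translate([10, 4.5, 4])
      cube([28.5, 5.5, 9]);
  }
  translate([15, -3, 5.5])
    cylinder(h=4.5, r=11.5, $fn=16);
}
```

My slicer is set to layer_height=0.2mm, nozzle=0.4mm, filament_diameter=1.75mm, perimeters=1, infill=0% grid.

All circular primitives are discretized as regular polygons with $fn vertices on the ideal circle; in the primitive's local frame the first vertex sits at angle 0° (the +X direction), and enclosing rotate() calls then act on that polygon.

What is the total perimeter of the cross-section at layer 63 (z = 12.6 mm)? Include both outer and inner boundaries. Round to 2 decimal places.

At z = 12.6 mm: the r=7.5 cylinder contributes a regular 16-gon of circumradius 7.5 (perimeter = 2·16·7.500·sin(180°/16) = 46.82 mm); the 28.5×5.5 cube at (10, 4.5) contributes its full rectangle (perimeter 68.00 mm); Merging all regions: the 2 present regions are separate (no shared area or edge), so areas and boundary lengths simply add and each stays a separate island — boundary = 114.82 mm; the cylinder at (15, -3) does not reach this height (z outside [5.5, 10]); After the difference (first − rest): none of the subtracted shapes is present at this height, so the result so far is unchanged — boundary = 114.82 mm. Overall, the cross-section has 2 separate islands. Total boundary length (outer) = 114.82 mm.

114.82 mm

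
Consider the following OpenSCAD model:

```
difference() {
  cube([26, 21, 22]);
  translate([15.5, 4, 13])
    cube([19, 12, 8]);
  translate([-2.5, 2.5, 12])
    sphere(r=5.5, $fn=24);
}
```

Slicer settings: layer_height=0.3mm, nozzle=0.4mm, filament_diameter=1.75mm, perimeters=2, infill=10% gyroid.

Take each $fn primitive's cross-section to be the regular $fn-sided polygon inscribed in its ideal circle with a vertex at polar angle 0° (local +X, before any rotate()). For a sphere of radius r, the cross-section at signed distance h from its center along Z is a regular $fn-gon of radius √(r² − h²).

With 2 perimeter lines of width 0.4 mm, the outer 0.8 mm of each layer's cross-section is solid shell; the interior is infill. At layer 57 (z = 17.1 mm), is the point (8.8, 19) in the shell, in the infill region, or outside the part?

At z = 17.1 mm: the 26×21 cube contributes its full rectangle; the cube at (15.5, 4) is present — its section is the full 19×12 rectangle; the sphere at (-2.5, 2.5): section is a regular 24-gon, circumradius = √(r²−h²) = √(5.5²−5.1²) = 2.059; Taking the first minus the rest: starting from the 26×21 cube, the 19×12 cube at (15.5, 4) partially overlaps it — only the 126.00 mm² overlap (of its 228.00 mm²) is removed, clipping the outline; the r=5.5 sphere at (-2.5, 2.5) misses the remaining region (no effect) — 1 connected region. Overall, the cross-section is a single solid region. The nearest boundary edge runs (0.00, 21.00)→(26.00, 21.00); distance from the point to it = 2.00 mm. The point is inside the cross-section and 2.00 mm from the nearest boundary — more than the 0.8 mm shell width (2 × 0.4), so it's in the infill interior.

infill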